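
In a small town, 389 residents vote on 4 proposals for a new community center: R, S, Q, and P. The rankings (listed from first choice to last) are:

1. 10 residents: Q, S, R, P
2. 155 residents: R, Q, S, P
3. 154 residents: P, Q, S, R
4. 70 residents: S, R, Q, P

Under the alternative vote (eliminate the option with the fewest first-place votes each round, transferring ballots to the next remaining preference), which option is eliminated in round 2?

S

Round 1: R 155, S 70, Q 10, P 154. Eliminate Q.
Round 2: R 155, S 80, P 154. Eliminate S.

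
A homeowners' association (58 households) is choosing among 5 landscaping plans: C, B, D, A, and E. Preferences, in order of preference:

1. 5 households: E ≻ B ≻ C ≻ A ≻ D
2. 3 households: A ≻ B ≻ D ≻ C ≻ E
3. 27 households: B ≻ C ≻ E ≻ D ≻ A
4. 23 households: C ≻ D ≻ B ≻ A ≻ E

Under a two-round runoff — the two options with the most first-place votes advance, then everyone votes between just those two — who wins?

B

Round 1 first-place votes: C 23, B 27, D 0, A 3, E 5.
B and C advance.
Runoff: B is preferred to C by 35 voters; C by 23.
B wins the runoff.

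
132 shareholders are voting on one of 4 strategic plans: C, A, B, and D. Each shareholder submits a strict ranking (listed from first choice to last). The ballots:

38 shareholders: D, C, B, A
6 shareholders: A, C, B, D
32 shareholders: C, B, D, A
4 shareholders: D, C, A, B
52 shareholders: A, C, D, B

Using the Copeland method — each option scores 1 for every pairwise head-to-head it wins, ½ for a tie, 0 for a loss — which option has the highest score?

C

C: beats A, B, and D → score 3.
A: loses to C, B, and D → score 0.
B: beats A; loses to C and D → score 1.
D: beats A and B; loses to C → score 2.
C has the best pairwise record.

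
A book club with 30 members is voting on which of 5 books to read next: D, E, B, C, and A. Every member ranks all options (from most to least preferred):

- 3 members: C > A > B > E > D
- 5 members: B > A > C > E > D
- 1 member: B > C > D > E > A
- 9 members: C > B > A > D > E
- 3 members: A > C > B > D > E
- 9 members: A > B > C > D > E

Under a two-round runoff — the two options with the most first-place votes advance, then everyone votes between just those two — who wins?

Round 1 first-place votes: D 0, E 0, B 6, C 12, A 12.
A and C advance.
Runoff: A is preferred to C by 17 voters; C by 13.
A wins the runoff.

A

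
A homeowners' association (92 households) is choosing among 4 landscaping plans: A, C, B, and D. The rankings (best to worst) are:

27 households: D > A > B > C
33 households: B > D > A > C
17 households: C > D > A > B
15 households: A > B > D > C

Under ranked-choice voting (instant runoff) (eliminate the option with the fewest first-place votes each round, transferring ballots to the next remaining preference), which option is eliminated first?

A

Round 1: A 15, C 17, B 33, D 27. Eliminate A.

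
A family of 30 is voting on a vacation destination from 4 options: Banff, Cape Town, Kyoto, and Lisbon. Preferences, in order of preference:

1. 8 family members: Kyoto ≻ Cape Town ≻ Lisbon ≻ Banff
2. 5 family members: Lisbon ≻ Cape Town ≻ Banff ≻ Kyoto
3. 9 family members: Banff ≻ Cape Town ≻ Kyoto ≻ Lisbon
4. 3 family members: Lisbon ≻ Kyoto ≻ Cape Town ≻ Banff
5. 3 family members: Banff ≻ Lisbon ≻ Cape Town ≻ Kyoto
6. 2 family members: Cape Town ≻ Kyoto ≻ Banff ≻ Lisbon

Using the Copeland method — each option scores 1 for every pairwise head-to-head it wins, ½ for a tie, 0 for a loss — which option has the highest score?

Banff: beats Kyoto; loses to Cape Town and Lisbon → score 1.
Cape Town: beats Banff, Kyoto, and Lisbon → score 3.
Kyoto: beats Lisbon; loses to Banff and Cape Town → score 1.
Lisbon: beats Banff; loses to Cape Town and Kyoto → score 1.
Cape Town has the best pairwise record.

Cape Town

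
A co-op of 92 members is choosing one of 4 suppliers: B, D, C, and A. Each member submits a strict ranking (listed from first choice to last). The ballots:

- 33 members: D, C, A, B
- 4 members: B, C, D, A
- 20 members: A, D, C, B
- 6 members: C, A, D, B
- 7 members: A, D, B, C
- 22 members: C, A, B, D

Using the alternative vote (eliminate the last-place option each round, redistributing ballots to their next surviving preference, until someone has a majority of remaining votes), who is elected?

Round 1: B 4, D 33, C 28, A 27. Eliminate B.
Round 2: D 33, C 32, A 27. Eliminate A.
Round 3: D 60, C 32. D has a majority.

D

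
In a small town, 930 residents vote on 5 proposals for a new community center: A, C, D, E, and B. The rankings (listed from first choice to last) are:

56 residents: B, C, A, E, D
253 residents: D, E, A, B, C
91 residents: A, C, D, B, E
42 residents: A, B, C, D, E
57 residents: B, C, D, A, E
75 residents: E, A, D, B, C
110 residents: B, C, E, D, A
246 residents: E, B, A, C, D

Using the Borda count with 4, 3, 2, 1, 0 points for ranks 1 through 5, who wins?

A: 56·2 + 253·2 + 91·4 + 42·4 + 57·1 + 75·3 + 110·0 + 246·2 = 1924
C: 56·3 + 253·0 + 91·3 + 42·2 + 57·3 + 75·0 + 110·3 + 246·1 = 1272
D: 56·0 + 253·4 + 91·2 + 42·1 + 57·2 + 75·2 + 110·1 + 246·0 = 1610
E: 56·1 + 253·3 + 91·0 + 42·0 + 57·0 + 75·4 + 110·2 + 246·4 = 2319
B: 56·4 + 253·1 + 91·1 + 42·3 + 57·4 + 75·1 + 110·4 + 246·3 = 2175
E has the highest Borda score (2319).

E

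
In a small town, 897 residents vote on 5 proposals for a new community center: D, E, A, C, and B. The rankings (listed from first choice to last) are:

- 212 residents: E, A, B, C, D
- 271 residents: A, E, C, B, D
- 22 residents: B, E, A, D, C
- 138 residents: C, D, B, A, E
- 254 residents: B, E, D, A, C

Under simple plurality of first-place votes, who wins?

First-place votes: D 0, E 212, A 271, C 138, B 276.
B has the most first-place votes.

B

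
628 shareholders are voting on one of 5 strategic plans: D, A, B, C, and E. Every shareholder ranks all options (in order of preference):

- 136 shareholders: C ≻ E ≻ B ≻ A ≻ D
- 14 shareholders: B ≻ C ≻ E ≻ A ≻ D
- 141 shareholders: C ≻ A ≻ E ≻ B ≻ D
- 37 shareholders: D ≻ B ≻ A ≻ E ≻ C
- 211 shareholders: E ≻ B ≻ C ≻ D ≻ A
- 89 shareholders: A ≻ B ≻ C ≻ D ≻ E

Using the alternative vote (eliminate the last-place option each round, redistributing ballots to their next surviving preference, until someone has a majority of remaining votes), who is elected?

C

Round 1: D 37, A 89, B 14, C 277, E 211. Eliminate B.
Round 2: D 37, A 89, C 291, E 211. Eliminate D.
Round 3: A 126, C 291, E 211. Eliminate A.
Round 4: C 380, E 248. C has a majority.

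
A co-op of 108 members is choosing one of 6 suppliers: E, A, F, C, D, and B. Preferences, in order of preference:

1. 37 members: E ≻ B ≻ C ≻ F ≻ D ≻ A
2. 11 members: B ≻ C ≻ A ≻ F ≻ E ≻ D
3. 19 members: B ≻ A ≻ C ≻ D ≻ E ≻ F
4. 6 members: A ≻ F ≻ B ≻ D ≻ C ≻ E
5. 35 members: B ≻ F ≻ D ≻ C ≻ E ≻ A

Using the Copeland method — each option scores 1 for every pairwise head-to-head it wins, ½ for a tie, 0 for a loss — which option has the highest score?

E: beats A and F; loses to C, D, and B → score 2.
A: loses to E, F, C, D, and B → score 0.
F: beats A and D; loses to E, C, and B → score 2.
C: beats E, A, F, and D; loses to B → score 4.
D: beats E and A; loses to F, C, and B → score 2.
B: beats E, A, F, C, and D → score 5.
B has the best pairwise record.

B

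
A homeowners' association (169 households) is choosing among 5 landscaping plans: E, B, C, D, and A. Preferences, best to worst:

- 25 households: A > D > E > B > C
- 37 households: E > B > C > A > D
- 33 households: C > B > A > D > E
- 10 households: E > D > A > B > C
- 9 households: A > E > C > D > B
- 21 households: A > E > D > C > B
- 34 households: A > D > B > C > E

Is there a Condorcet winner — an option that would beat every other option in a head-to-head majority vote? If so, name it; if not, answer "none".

A vs E: 122–47 for A.
A vs B: 99–70 for A.
A vs C: 99–70 for A.
A vs D: 159–10 for A.
A beats every other option head-to-head.

A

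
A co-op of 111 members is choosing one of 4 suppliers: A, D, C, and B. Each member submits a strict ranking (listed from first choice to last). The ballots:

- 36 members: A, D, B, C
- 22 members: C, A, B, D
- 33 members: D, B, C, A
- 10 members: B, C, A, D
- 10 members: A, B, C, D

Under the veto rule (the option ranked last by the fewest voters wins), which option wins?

B

Last-place votes: A 33, D 42, C 36, B 0.
B is ranked last by the fewest voters, so B wins.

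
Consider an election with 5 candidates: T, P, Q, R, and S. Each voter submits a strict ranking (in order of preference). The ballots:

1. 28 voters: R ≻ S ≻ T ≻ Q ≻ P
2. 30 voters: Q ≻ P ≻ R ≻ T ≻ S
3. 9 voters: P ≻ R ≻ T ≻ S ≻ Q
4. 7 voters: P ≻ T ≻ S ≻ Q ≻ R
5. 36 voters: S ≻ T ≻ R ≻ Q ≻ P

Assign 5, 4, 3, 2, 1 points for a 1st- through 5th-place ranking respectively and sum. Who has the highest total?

R

T: 28·3 + 30·2 + 9·3 + 7·4 + 36·4 = 343
P: 28·1 + 30·4 + 9·5 + 7·5 + 36·1 = 264
Q: 28·2 + 30·5 + 9·1 + 7·2 + 36·2 = 301
R: 28·5 + 30·3 + 9·4 + 7·1 + 36·3 = 381
S: 28·4 + 30·1 + 9·2 + 7·3 + 36·5 = 361
R has the highest Borda score (381).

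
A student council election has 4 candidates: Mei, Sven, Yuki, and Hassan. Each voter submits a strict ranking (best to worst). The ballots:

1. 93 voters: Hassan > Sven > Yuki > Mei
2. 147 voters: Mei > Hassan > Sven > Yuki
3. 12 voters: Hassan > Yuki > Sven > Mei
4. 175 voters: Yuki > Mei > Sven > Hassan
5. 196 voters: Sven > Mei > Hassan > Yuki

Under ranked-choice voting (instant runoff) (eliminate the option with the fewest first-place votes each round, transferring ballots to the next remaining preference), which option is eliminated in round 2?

Round 1: Mei 147, Sven 196, Yuki 175, Hassan 105. Eliminate Hassan.
Round 2: Mei 147, Sven 289, Yuki 187. Eliminate Mei.

Mei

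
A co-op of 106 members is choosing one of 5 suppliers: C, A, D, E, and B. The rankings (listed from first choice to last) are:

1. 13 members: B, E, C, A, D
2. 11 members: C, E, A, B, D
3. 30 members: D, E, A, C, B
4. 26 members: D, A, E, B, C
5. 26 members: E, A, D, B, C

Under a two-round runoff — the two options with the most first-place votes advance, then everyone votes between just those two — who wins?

Round 1 first-place votes: C 11, A 0, D 56, E 26, B 13.
D and E advance.
Runoff: D is preferred to E by 56 voters; E by 50.
D wins the runoff.

D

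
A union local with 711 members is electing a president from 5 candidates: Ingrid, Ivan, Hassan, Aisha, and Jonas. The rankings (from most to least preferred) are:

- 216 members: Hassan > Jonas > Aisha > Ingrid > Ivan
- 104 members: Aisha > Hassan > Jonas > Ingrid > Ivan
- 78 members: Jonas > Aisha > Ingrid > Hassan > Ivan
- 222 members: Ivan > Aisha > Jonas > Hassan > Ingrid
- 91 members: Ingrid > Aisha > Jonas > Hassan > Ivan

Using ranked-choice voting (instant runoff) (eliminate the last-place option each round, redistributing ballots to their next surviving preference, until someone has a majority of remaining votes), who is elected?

Round 1: Ingrid 91, Ivan 222, Hassan 216, Aisha 104, Jonas 78. Eliminate Jonas.
Round 2: Ingrid 91, Ivan 222, Hassan 216, Aisha 182. Eliminate Ingrid.
Round 3: Ivan 222, Hassan 216, Aisha 273. Eliminate Hassan.
Round 4: Ivan 222, Aisha 489. Aisha has a majority.

Aisha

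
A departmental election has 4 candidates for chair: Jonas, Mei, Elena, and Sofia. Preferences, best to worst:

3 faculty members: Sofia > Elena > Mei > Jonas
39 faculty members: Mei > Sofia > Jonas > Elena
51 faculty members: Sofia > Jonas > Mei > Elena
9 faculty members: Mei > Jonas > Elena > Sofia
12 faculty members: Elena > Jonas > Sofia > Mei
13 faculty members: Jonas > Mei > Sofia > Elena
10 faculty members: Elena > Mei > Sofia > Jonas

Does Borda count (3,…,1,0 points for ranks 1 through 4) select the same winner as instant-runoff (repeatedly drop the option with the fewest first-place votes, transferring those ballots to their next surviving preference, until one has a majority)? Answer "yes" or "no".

no

Borda — scores: Jonas 222, Mei 244, Elena 81, Sofia 275. Winner: Sofia.
Instant-runoff — R1 Jonas 13, Mei 48, Elena 22, Sofia 54 (Jonas out); R2 Mei 61, Elena 22, Sofia 54 (Elena out); R3 Mei 71, Sofia 66 (Mei winner). Winner: Mei.
The two methods disagree.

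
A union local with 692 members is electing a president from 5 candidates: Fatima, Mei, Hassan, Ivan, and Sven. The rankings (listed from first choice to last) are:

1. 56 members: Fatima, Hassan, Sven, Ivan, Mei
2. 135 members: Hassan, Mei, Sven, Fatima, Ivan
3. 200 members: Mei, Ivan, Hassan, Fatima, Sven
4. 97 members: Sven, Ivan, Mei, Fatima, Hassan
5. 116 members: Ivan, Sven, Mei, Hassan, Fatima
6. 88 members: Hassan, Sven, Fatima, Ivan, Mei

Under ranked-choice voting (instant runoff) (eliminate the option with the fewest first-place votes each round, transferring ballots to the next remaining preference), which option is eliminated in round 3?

Round 1: Fatima 56, Mei 200, Hassan 223, Ivan 116, Sven 97. Eliminate Fatima.
Round 2: Mei 200, Hassan 279, Ivan 116, Sven 97. Eliminate Sven.
Round 3: Mei 200, Hassan 279, Ivan 213. Eliminate Mei.

Mei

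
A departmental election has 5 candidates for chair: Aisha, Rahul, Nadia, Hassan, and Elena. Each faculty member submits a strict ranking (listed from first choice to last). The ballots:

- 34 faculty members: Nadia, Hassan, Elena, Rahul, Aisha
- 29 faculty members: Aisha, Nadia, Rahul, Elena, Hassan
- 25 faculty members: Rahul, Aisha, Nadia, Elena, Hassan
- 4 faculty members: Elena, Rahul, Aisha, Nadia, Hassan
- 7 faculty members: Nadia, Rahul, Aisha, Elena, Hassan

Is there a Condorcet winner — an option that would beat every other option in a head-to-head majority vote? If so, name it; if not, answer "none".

Checking pairwise contests:
Rahul beats Aisha 70–29.
Nadia beats Rahul 70–29.
Aisha beats Nadia 58–41.
Aisha beats Hassan 65–34.
Aisha beats Elena 61–38.
Every option loses at least one head-to-head, so there is no Condorcet winner.

none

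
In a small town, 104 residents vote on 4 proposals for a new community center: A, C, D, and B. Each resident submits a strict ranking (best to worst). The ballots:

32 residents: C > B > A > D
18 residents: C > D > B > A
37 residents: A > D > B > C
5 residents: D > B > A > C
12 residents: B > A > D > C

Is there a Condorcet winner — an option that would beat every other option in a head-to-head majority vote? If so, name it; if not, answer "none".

Checking pairwise contests:
B beats A 67–37.
A beats C 54–50.
A beats D 81–23.
D beats B 60–44.
Every option loses at least one head-to-head, so there is no Condorcet winner.

none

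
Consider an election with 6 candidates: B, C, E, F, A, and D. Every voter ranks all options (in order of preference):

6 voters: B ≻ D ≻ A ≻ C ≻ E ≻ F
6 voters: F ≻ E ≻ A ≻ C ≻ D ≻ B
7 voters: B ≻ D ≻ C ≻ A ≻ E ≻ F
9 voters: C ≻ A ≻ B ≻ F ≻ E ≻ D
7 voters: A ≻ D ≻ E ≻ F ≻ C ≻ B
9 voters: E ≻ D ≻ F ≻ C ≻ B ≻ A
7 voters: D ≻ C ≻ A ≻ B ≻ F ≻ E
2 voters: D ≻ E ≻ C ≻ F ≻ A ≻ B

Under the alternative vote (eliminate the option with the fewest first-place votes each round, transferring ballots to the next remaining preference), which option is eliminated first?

Round 1: B 13, C 9, E 9, F 6, A 7, D 9. Eliminate F.

F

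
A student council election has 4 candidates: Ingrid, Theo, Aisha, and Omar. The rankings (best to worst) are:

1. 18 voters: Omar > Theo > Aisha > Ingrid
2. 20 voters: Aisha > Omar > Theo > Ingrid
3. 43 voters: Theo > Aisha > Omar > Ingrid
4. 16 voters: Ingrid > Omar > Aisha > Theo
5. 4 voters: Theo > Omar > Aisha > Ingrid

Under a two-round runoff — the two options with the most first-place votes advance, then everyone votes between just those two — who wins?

Theo

Round 1 first-place votes: Ingrid 16, Theo 47, Aisha 20, Omar 18.
Theo and Aisha advance.
Runoff: Theo is preferred to Aisha by 65 voters; Aisha by 36.
Theo wins the runoff.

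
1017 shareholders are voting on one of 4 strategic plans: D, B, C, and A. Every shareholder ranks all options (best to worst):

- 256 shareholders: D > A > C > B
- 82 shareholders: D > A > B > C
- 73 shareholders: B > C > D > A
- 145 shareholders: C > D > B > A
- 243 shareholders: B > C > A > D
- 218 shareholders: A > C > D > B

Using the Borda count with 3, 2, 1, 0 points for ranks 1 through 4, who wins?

C

D: 256·3 + 82·3 + 73·1 + 145·2 + 243·0 + 218·1 = 1595
B: 256·0 + 82·1 + 73·3 + 145·1 + 243·3 + 218·0 = 1175
C: 256·1 + 82·0 + 73·2 + 145·3 + 243·2 + 218·2 = 1759
A: 256·2 + 82·2 + 73·0 + 145·0 + 243·1 + 218·3 = 1573
C has the highest Borda score (1759).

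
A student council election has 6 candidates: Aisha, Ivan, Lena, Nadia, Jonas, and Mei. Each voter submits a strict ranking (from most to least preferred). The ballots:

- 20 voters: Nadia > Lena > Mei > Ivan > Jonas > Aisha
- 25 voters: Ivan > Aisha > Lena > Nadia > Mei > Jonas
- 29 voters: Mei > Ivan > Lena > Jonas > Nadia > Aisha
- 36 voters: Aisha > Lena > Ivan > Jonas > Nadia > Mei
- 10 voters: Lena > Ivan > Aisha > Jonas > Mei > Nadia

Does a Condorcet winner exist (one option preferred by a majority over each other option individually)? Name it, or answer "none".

none

Checking pairwise contests:
Ivan beats Aisha 84–36.
Lena beats Ivan 66–54.
Aisha beats Lena 61–59.
Aisha beats Nadia 71–49.
Aisha beats Jonas 71–49.
Aisha beats Mei 71–49.
Every option loses at least one head-to-head, so there is no Condorcet winner.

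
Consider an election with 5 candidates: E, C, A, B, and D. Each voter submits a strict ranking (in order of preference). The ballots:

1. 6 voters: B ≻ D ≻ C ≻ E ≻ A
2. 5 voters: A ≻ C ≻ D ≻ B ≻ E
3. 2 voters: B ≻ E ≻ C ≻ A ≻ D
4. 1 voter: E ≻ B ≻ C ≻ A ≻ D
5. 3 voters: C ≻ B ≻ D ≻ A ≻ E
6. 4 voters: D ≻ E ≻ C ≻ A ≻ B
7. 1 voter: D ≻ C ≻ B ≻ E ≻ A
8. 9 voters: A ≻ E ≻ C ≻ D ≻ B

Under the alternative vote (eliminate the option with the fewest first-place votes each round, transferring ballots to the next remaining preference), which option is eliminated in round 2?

C

Round 1: E 1, C 3, A 14, B 8, D 5. Eliminate E.
Round 2: C 3, A 14, B 9, D 5. Eliminate C.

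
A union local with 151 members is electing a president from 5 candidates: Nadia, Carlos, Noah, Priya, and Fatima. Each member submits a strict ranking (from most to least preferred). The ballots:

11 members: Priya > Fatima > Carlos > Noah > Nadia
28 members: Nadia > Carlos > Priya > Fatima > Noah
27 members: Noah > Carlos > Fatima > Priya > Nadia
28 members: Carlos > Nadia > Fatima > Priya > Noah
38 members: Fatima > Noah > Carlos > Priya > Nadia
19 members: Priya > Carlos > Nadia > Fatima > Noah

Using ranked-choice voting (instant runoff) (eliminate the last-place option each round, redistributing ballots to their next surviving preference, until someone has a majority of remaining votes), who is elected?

Round 1: Nadia 28, Carlos 28, Noah 27, Priya 30, Fatima 38. Eliminate Noah.
Round 2: Nadia 28, Carlos 55, Priya 30, Fatima 38. Eliminate Nadia.
Round 3: Carlos 83, Priya 30, Fatima 38. Carlos has a majority.

Carlos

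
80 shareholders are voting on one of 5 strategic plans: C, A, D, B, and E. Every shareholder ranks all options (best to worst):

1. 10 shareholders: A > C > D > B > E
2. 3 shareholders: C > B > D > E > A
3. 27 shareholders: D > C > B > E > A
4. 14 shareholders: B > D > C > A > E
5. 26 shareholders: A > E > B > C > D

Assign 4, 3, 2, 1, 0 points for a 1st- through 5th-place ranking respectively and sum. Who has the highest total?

C: 10·3 + 3·4 + 27·3 + 14·2 + 26·1 = 177
A: 10·4 + 3·0 + 27·0 + 14·1 + 26·4 = 158
D: 10·2 + 3·2 + 27·4 + 14·3 + 26·0 = 176
B: 10·1 + 3·3 + 27·2 + 14·4 + 26·2 = 181
E: 10·0 + 3·1 + 27·1 + 14·0 + 26·3 = 108
B has the highest Borda score (181).

B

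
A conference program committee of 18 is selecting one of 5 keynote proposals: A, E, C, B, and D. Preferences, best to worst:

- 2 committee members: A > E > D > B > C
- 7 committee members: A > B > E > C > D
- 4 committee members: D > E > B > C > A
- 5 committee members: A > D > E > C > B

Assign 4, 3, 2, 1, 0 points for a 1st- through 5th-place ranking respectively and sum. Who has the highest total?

A

A: 2·4 + 7·4 + 4·0 + 5·4 = 56
E: 2·3 + 7·2 + 4·3 + 5·2 = 42
C: 2·0 + 7·1 + 4·1 + 5·1 = 16
B: 2·1 + 7·3 + 4·2 + 5·0 = 31
D: 2·2 + 7·0 + 4·4 + 5·3 = 35
A has the highest Borda score (56).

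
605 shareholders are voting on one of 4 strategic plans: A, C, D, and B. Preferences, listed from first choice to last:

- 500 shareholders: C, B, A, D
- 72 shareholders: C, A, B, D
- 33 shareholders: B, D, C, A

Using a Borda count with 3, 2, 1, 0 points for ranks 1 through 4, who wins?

C

A: 500·1 + 72·2 + 33·0 = 644
C: 500·3 + 72·3 + 33·1 = 1749
D: 500·0 + 72·0 + 33·2 = 66
B: 500·2 + 72·1 + 33·3 = 1171
C has the highest Borda score (1749).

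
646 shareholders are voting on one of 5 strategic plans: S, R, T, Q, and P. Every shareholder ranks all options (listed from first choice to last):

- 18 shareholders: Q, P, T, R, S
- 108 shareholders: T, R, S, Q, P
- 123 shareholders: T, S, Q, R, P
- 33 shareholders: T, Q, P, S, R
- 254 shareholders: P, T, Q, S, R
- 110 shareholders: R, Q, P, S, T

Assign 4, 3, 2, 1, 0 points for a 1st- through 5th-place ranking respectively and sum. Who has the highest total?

T

S: 18·0 + 108·2 + 123·3 + 33·1 + 254·1 + 110·1 = 982
R: 18·1 + 108·3 + 123·1 + 33·0 + 254·0 + 110·4 = 905
T: 18·2 + 108·4 + 123·4 + 33·4 + 254·3 + 110·0 = 1854
Q: 18·4 + 108·1 + 123·2 + 33·3 + 254·2 + 110·3 = 1363
P: 18·3 + 108·0 + 123·0 + 33·2 + 254·4 + 110·2 = 1356
T has the highest Borda score (1854).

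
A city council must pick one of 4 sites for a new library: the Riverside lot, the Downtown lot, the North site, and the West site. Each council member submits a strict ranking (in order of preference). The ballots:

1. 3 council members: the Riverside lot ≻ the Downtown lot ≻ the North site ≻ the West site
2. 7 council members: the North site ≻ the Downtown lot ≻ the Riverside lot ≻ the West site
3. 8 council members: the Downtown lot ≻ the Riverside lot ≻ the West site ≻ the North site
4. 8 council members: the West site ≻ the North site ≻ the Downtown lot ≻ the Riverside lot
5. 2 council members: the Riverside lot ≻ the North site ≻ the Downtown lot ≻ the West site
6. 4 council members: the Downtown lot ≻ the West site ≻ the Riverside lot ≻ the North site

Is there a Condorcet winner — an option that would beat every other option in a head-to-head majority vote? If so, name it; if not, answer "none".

Checking pairwise contests:
the Downtown lot beats the Riverside lot 27–5.
the North site beats the Downtown lot 17–15.
the Riverside lot beats the North site 17–15.
the Riverside lot beats the West site 20–12.
Every option loses at least one head-to-head, so there is no Condorcet winner.

none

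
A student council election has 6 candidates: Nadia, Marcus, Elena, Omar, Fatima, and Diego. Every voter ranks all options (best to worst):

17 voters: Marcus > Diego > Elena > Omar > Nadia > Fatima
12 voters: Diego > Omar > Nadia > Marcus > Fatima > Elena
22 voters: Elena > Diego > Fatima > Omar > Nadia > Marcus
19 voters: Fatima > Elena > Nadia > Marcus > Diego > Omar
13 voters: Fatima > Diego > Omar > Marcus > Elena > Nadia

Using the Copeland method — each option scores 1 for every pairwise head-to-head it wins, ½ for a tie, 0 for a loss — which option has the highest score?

Nadia: beats Marcus; loses to Elena, Omar, Fatima, and Diego → score 1.
Marcus: beats Elena; loses to Nadia, Omar, Fatima, and Diego → score 1.
Elena: beats Nadia and Omar; loses to Marcus, Fatima, and Diego → score 2.
Omar: beats Nadia and Marcus; loses to Elena, Fatima, and Diego → score 2.
Fatima: beats Nadia, Marcus, Elena, and Omar; loses to Diego → score 4.
Diego: beats Nadia, Marcus, Elena, Omar, and Fatima → score 5.
Diego has the best pairwise record.

Diego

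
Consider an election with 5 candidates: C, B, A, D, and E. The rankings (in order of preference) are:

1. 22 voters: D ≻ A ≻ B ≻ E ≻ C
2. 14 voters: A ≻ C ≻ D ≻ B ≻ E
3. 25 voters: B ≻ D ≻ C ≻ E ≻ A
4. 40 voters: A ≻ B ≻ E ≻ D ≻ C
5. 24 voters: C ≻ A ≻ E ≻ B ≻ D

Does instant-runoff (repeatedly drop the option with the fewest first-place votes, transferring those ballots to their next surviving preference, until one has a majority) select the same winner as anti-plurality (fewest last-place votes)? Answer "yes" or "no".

no

Instant-runoff — R1 C 24, B 25, A 54, D 22, E 0 (E out); R2 C 24, B 25, A 54, D 22 (D out); R3 C 24, B 25, A 76 (A winner). Winner: A.
Anti-plurality — last-place votes: C 62, B 0, A 25, D 24, E 14. Winner: B.
The two methods disagree.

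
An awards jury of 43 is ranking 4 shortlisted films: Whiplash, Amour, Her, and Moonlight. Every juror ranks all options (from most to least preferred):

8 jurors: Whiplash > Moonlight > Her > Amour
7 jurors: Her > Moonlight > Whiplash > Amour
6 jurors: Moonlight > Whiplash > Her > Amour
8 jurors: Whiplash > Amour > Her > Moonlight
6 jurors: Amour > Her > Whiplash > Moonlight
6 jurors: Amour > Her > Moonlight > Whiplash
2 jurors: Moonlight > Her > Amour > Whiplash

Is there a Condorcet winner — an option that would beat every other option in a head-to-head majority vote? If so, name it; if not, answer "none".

Whiplash

Whiplash vs Amour: 29–14 for Whiplash.
Whiplash vs Her: 22–21 for Whiplash.
Whiplash vs Moonlight: 22–21 for Whiplash.
Whiplash beats every other option head-to-head.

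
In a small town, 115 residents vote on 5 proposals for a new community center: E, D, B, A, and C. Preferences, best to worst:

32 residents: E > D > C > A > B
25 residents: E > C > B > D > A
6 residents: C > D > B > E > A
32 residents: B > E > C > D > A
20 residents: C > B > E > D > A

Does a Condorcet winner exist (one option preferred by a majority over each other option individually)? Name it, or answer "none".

Checking pairwise contests:
B beats E 58–57.
E beats D 109–6.
C beats B 83–32.
E beats A 115–0.
E beats C 89–26.
Every option loses at least one head-to-head, so there is no Condorcet winner.

none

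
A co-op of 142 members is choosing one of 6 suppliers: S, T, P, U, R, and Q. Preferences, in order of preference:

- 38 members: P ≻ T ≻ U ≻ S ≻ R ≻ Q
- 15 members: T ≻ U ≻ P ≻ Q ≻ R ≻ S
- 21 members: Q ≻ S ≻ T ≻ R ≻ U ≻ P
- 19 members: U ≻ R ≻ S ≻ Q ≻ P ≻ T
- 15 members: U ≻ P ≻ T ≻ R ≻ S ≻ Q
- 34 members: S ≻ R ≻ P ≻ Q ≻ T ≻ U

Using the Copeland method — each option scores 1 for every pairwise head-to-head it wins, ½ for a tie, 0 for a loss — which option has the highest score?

S: beats T, P, R, and Q; loses to U → score 4.
T: beats U and R; loses to S, P, and Q → score 2.
P: beats T, U, and Q; loses to S and R → score 3.
U: beats S, R, and Q; loses to T and P → score 3.
R: beats P and Q; loses to S, T, and U → score 2.
Q: beats T; loses to S, P, U, and R → score 1.
S has the best pairwise record.

S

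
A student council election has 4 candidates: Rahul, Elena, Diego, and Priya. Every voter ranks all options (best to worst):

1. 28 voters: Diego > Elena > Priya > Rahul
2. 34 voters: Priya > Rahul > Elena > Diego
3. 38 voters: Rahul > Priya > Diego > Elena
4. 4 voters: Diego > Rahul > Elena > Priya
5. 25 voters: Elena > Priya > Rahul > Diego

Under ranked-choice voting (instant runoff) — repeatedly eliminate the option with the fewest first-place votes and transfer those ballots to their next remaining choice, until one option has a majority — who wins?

Priya

Round 1: Rahul 38, Elena 25, Diego 32, Priya 34. Eliminate Elena.
Round 2: Rahul 38, Diego 32, Priya 59. Eliminate Diego.
Round 3: Rahul 42, Priya 87. Priya has a majority.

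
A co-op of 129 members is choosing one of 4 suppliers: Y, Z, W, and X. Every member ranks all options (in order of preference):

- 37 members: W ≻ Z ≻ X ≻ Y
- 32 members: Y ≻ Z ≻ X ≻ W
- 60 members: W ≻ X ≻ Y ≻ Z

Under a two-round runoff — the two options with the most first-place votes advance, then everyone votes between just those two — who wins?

Round 1 first-place votes: Y 32, Z 0, W 97, X 0.
W and Y advance.
Runoff: W is preferred to Y by 97 voters; Y by 32.
W wins the runoff.

W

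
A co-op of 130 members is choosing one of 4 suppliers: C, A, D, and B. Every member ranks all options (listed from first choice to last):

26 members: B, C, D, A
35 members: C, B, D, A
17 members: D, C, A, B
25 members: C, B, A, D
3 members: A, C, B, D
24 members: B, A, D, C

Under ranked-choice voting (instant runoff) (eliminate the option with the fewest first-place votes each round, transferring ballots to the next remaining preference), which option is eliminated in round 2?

Round 1: C 60, A 3, D 17, B 50. Eliminate A.
Round 2: C 63, D 17, B 50. Eliminate D.

D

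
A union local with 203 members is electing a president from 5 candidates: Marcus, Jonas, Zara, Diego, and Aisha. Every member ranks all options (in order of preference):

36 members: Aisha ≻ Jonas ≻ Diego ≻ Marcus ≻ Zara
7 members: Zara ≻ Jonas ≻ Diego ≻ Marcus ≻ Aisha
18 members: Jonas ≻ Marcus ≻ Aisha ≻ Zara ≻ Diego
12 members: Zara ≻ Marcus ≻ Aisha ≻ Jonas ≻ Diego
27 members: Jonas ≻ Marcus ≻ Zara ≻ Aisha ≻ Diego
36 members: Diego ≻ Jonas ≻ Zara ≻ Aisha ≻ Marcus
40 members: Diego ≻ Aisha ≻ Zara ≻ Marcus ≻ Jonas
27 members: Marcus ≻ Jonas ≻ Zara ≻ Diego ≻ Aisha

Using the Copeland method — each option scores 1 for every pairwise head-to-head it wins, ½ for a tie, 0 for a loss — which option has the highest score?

Marcus: beats Zara; loses to Jonas, Diego, and Aisha → score 1.
Jonas: beats Marcus, Zara, Diego, and Aisha → score 4.
Zara: beats Aisha; loses to Marcus, Jonas, and Diego → score 1.
Diego: beats Marcus, Zara, and Aisha; loses to Jonas → score 3.
Aisha: beats Marcus; loses to Jonas, Zara, and Diego → score 1.
Jonas has the best pairwise record.

Jonas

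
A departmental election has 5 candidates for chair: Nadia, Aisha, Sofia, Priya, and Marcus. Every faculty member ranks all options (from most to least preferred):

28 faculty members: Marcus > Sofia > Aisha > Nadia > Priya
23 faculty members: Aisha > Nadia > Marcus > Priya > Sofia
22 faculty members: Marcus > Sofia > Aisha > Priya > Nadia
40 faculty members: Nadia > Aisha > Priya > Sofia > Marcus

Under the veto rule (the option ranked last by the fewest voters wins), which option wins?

Last-place votes: Nadia 22, Aisha 0, Sofia 23, Priya 28, Marcus 40.
Aisha is ranked last by the fewest voters, so Aisha wins.

Aisha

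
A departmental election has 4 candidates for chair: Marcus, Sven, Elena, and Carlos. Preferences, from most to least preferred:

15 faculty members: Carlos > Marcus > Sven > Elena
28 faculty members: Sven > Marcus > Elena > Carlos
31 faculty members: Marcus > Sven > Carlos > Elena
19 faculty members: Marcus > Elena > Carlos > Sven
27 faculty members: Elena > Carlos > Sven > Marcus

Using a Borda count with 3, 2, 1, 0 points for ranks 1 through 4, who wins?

Marcus

Marcus: 15·2 + 28·2 + 31·3 + 19·3 + 27·0 = 236
Sven: 15·1 + 28·3 + 31·2 + 19·0 + 27·1 = 188
Elena: 15·0 + 28·1 + 31·0 + 19·2 + 27·3 = 147
Carlos: 15·3 + 28·0 + 31·1 + 19·1 + 27·2 = 149
Marcus has the highest Borda score (236).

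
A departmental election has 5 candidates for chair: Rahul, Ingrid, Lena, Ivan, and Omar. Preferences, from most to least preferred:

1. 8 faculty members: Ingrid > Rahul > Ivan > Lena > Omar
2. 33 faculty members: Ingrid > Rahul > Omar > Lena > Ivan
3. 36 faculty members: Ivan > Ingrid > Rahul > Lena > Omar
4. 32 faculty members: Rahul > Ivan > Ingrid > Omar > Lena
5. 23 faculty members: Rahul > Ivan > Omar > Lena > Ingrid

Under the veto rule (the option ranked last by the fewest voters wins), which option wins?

Last-place votes: Rahul 0, Ingrid 23, Lena 32, Ivan 33, Omar 44.
Rahul is ranked last by the fewest voters, so Rahul wins.

Rahul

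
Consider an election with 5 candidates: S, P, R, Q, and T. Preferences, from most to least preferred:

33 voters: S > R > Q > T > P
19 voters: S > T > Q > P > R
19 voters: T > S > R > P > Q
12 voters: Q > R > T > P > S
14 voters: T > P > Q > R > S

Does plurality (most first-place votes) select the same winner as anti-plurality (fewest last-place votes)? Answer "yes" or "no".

Plurality — first-place votes: S 52, P 0, R 0, Q 12, T 33. Winner: S.
Anti-plurality — last-place votes: S 26, P 33, R 19, Q 19, T 0. Winner: T.
The two methods disagree.

no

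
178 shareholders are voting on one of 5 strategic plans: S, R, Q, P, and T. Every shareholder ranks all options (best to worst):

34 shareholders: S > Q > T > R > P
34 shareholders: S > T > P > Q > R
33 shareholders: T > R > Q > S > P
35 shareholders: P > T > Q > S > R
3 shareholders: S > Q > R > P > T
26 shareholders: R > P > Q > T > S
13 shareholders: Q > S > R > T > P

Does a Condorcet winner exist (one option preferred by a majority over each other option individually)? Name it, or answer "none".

T

T vs S: 94–84 for T.
T vs R: 136–42 for T.
T vs Q: 102–76 for T.
T vs P: 114–64 for T.
T beats every other option head-to-head.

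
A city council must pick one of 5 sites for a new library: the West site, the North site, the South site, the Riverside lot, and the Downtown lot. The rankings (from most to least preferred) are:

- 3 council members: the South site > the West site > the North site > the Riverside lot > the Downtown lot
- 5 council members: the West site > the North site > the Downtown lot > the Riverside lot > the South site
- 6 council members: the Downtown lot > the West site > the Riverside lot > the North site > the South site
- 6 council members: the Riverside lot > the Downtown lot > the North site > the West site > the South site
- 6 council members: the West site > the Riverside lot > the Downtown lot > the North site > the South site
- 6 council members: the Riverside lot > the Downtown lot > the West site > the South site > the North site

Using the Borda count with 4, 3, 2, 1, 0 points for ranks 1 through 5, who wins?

the West site

the West site: 3·3 + 5·4 + 6·3 + 6·1 + 6·4 + 6·2 = 89
the North site: 3·2 + 5·3 + 6·1 + 6·2 + 6·1 + 6·0 = 45
the South site: 3·4 + 5·0 + 6·0 + 6·0 + 6·0 + 6·1 = 18
the Riverside lot: 3·1 + 5·1 + 6·2 + 6·4 + 6·3 + 6·4 = 86
the Downtown lot: 3·0 + 5·2 + 6·4 + 6·3 + 6·2 + 6·3 = 82
the West site has the highest Borda score (89).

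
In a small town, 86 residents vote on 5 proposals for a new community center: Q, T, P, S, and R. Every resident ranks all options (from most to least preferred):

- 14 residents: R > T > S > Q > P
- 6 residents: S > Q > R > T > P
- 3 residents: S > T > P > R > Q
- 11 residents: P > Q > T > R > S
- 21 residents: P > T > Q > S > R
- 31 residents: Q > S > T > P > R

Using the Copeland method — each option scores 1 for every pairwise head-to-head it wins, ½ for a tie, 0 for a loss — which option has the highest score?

Q

Q: beats T, P, S, and R → score 4.
T: beats P, S, and R; loses to Q → score 3.
P: beats R; loses to Q, T, and S → score 1.
S: beats P and R; loses to Q and T → score 2.
R: loses to Q, T, P, and S → score 0.
Q has the best pairwise record.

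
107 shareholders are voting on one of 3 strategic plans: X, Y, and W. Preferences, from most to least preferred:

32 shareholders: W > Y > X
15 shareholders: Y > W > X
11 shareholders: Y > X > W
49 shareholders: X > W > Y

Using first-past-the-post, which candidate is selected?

X

First-place votes: X 49, Y 26, W 32.
X has the most first-place votes.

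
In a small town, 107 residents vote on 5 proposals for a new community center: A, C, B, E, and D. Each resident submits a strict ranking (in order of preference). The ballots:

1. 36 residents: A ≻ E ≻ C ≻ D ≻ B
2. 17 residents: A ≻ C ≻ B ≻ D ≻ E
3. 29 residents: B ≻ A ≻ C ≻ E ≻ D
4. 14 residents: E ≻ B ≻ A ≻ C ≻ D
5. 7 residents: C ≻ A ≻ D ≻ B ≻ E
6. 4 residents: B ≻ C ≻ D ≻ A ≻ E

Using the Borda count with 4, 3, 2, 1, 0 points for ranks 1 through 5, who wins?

A

A: 36·4 + 17·4 + 29·3 + 14·2 + 7·3 + 4·1 = 352
C: 36·2 + 17·3 + 29·2 + 14·1 + 7·4 + 4·3 = 235
B: 36·0 + 17·2 + 29·4 + 14·3 + 7·1 + 4·4 = 215
E: 36·3 + 17·0 + 29·1 + 14·4 + 7·0 + 4·0 = 193
D: 36·1 + 17·1 + 29·0 + 14·0 + 7·2 + 4·2 = 75
A has the highest Borda score (352).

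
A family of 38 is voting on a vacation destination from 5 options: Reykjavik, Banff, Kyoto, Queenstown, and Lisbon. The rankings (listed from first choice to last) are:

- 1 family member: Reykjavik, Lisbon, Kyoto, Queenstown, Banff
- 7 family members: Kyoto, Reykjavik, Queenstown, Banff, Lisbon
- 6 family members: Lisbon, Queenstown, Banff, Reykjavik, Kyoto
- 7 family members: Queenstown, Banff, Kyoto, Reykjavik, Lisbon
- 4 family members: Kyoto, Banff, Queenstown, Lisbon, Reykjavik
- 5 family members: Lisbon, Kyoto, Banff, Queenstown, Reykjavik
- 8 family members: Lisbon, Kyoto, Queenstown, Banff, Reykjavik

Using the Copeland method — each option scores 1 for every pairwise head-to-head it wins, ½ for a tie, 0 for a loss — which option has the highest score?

Lisbon

Reykjavik: loses to Banff, Kyoto, Queenstown, and Lisbon → score 0.
Banff: beats Reykjavik; loses to Kyoto, Queenstown, and Lisbon → score 1.
Kyoto: beats Reykjavik, Banff, and Queenstown; loses to Lisbon → score 3.
Queenstown: beats Reykjavik and Banff; loses to Kyoto and Lisbon → score 2.
Lisbon: beats Reykjavik, Banff, Kyoto, and Queenstown → score 4.
Lisbon has the best pairwise record.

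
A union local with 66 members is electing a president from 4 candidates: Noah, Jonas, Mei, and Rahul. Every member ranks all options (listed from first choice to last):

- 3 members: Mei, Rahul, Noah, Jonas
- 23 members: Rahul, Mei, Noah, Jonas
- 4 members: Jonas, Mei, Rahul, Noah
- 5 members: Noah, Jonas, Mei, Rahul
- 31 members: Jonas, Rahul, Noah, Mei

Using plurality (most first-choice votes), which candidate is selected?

First-place votes: Noah 5, Jonas 35, Mei 3, Rahul 23.
Jonas has the most first-place votes.

Jonas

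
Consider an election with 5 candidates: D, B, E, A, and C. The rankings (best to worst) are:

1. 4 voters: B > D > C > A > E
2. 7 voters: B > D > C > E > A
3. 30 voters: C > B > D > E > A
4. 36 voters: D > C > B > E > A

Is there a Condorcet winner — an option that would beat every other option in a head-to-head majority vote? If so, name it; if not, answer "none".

none

Checking pairwise contests:
B beats D 41–36.
C beats B 66–11.
D beats E 77–0.
D beats A 77–0.
D beats C 47–30.
Every option loses at least one head-to-head, so there is no Condorcet winner.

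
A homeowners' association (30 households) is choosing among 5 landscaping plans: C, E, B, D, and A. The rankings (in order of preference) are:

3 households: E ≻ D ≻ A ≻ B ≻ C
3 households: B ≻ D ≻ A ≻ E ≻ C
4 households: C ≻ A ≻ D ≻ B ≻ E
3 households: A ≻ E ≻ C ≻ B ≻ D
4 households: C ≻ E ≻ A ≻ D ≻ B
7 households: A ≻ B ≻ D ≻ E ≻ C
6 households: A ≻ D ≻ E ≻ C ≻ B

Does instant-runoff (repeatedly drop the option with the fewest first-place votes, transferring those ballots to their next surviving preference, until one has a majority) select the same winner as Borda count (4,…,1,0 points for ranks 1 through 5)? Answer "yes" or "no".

Instant-runoff — R1 C 8, E 3, B 3, D 0, A 16 (A winner). Winner: A.
Borda — scores: C 44, E 55, B 43, D 62, A 96. Winner: A.
The two methods agree.

yes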